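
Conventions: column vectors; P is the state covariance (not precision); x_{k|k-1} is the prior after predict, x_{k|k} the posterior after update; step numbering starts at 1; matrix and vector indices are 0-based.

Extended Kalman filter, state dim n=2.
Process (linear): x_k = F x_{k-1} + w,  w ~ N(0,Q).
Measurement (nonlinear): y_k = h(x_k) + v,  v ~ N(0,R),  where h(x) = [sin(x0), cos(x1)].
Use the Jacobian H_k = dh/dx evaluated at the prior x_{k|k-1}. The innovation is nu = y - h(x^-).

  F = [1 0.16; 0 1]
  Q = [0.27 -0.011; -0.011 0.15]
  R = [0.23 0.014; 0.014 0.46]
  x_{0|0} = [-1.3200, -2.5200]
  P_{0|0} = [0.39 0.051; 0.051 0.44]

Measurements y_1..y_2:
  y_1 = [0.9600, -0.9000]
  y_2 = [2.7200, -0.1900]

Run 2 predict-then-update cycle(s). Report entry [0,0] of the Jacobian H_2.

step 1: x^-=[-1.7232, -2.5200]  P^-=[0.6876 0.1104; 0.1104 0.5900]  H_jac=[-0.1518 0.0000; 0.0000 0.5823]  S=[0.2458 0.0042; 0.0042 0.6601]  K=[-0.4263 0.1001; -0.0772 0.5210]  nu=[1.9484, -0.0870]  x^+=[-2.5626, -2.7157]  P^+=[0.6366 0.0689; 0.0689 0.4097]
step 2: x^-=[-2.9971, -2.7157]  P^-=[0.9392 0.1234; 0.1234 0.5597]  H_jac=[-0.9896 0.0000; 0.0000 0.4131]  S=[1.1497 -0.0365; -0.0365 0.5555]  K=[-0.8071 0.0388; -0.0932 0.4101]  nu=[2.8640, 0.7207]  x^+=[-5.2808, -2.6871]  P^+=[0.1870 0.0159; 0.0159 0.4535]

H_jac[0,0] = -0.9896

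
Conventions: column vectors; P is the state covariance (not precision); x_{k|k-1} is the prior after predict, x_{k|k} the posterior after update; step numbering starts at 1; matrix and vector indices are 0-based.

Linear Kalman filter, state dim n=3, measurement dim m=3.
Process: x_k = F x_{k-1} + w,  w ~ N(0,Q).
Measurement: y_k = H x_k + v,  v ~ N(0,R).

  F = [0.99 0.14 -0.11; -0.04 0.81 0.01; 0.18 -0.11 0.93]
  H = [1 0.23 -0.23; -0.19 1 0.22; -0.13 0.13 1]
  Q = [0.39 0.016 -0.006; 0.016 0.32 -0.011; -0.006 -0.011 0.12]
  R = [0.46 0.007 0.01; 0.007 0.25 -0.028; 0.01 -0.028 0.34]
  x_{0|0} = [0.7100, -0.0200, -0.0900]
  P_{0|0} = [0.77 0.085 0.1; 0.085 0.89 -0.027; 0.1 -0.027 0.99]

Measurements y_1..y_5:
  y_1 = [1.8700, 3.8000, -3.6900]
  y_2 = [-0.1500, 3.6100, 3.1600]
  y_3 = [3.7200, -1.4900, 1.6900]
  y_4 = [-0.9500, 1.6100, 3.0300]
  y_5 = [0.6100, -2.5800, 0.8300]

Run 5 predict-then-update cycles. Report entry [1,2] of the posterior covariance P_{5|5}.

step 1: x^-=[0.7100, -0.0455, 0.0463]  P^-=[1.1767 0.1568 0.0954; 0.1568 0.8992 -0.0977; 0.0954 -0.0977 1.0476]  S=[1.7783 0.1299 -0.2627; 0.1299 1.1319 0.2028; -0.2627 0.2028 1.3672]  K=[0.6991 -0.1437 0.1284; 0.1504 0.7467 -0.0828; 0.0200 -0.0367 0.7572]  nu=[1.1811, 3.9702, -3.6381]  x^+=[0.4981, 3.3979, -2.8304]  P^+=[0.3424 0.0089 0.0980; 0.0089 0.2079 -0.0734; 0.0980 -0.0734 0.2810]
step 2: x^-=[1.2802, 2.7041, -2.9164]  P^-=[0.7164 0.0406 0.1002; 0.0406 0.4551 -0.0867; 0.1002 -0.0867 0.4241]  S=[1.2047 0.0349 -0.0772; 0.0349 0.6895 0.0248; -0.0772 0.0248 0.7339]  K=[0.5927 -0.1396 0.0838; 0.1159 0.6172 -0.0534; 0.0219 -0.0389 0.5484]  nu=[-2.7229, 1.7908, 5.8913]  x^+=[-0.0897, 3.1793, 0.1849]  P^+=[0.2886 0.0052 0.0752; 0.0052 0.1699 -0.0557; 0.0752 -0.0557 0.2048]
step 3: x^-=[0.3360, 2.5807, -0.1939]  P^-=[0.6655 0.0337 0.0812; 0.0337 0.4306 -0.0701; 0.0812 -0.0701 0.3449]  S=[1.1520 0.0284 -0.0699; 0.0284 0.6709 0.0252; -0.0699 0.0252 0.6629]  K=[0.5755 -0.1384 0.0646; 0.1119 0.6061 -0.0391; 0.0185 -0.0337 0.4938]  nu=[2.7459, -3.9642, 1.5921]  x^+=[2.5675, 0.4231, 0.7767]  P^+=[0.2785 0.0058 0.0671; 0.0058 0.1655 -0.0499; 0.0671 -0.0499 0.1842]
step 4: x^-=[2.5157, 0.2478, 1.1379]  P^-=[0.6570 0.0335 0.0751; 0.0335 0.4278 -0.0651; 0.0751 -0.0651 0.3228]  S=[1.1444 0.0277 -0.0692; 0.0277 0.6695 0.0263; -0.0692 0.0263 0.6436]  K=[0.5725 -0.1378 0.0579; 0.1116 0.6048 -0.0342; 0.0172 -0.0319 0.4764]  nu=[-3.2609, 1.5898, 2.1869]  x^+=[0.5563, 0.7706, 2.0730]  P^+=[0.2763 0.0063 0.0644; 0.0063 0.1647 -0.0480; 0.0644 -0.0480 0.1777]
step 5: x^-=[0.4306, 0.6227, 1.9432]  P^-=[0.6554 0.0337 0.0732; 0.0337 0.4273 -0.0635; 0.0732 -0.0635 0.3157]  S=[1.1433 0.0277 -0.0690; 0.0277 0.6694 0.0267; -0.0690 0.0267 0.6374]  K=[0.5720 -0.1375 0.0557; 0.1116 0.6046 -0.0326; 0.0169 -0.0313 0.4706]  nu=[0.4831, -3.5484, -1.1382]  x^+=[1.1316, -1.4317, 1.5268]  P^+=[0.2758 0.0065 0.0635; 0.0065 0.1645 -0.0474; 0.0635 -0.0474 0.1755]

P_post[1,2] = -0.0474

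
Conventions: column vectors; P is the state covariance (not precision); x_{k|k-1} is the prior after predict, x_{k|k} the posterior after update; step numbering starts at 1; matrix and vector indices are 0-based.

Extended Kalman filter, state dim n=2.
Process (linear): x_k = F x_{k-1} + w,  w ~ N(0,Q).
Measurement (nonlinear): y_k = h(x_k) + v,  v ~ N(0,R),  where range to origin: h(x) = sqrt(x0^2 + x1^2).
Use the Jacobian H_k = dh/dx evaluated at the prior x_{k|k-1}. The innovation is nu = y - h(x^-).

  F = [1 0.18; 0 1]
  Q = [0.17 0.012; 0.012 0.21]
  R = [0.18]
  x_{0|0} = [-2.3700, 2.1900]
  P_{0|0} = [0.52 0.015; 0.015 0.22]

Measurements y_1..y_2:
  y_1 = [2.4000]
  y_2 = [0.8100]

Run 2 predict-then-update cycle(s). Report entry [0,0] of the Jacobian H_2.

step 1: x^-=[-1.9758, 2.1900]  P^-=[0.7025 0.0666; 0.0666 0.4300]  H_jac=[-0.6699 0.7425]  S=[0.6660]  K=[-0.6323; 0.4124]  nu=[-0.5496]  x^+=[-1.6283, 1.9634]  P^+=[0.4362 0.2403; 0.2403 0.3167]
step 2: x^-=[-1.2749, 1.9634]  P^-=[0.7030 0.3093; 0.3093 0.5267]  H_jac=[-0.5446 0.8387]  S=[0.4765]  K=[-0.2591; 0.5737]  nu=[-1.5310]  x^+=[-0.8782, 1.0851]  P^+=[0.6710 0.3801; 0.3801 0.3699]

H_jac[0,0] = -0.5446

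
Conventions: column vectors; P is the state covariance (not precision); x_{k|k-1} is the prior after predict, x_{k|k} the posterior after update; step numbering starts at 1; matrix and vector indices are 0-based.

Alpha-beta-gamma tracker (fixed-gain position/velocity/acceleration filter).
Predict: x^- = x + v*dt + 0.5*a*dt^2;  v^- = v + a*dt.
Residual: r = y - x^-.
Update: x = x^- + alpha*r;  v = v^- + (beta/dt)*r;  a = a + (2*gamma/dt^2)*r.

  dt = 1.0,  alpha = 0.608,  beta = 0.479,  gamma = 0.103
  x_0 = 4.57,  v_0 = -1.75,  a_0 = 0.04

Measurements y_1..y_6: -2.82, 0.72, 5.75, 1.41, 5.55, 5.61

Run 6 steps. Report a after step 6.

a_post = 0.2791

step 1: x_pred=2.8400  r=-5.6600  x^+=-0.6013  v^+=-4.4211  a^+=-1.1260
step 2: x_pred=-5.5854  r=6.3054  x^+=-1.7517  v^+=-2.5268  a^+=0.1730
step 3: x_pred=-4.1921  r=9.9421  x^+=1.8527  v^+=2.4084  a^+=2.2210
step 4: x_pred=5.3716  r=-3.9616  x^+=2.9629  v^+=2.7318  a^+=1.4049
step 5: x_pred=6.3972  r=-0.8472  x^+=5.8821  v^+=3.7309  a^+=1.2304
step 6: x_pred=10.2282  r=-4.6182  x^+=7.4203  v^+=2.7492  a^+=0.2791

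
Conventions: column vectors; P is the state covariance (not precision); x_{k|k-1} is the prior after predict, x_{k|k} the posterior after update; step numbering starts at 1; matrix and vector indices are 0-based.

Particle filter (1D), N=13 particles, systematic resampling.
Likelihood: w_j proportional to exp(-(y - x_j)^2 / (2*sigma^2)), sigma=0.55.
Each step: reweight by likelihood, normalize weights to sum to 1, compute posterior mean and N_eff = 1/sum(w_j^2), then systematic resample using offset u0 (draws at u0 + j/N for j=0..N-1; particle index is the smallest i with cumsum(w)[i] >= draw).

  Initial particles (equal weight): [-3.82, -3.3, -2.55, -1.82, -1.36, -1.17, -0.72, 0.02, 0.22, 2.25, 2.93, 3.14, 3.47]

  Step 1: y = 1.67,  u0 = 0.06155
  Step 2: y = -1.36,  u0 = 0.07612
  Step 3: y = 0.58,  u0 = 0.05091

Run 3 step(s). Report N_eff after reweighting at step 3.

step 1: w=[0.0000, 0.0000, 0.0000, 0.0000, 0.0000, 0.0000, 0.0001, 0.0154, 0.0429, 0.7954, 0.1006, 0.0390, 0.0066]  mean=2.2392  Neff=1.5468  idx=[9, 9, 9, 9, 9, 9, 9, 9, 9, 9, 9, 10, 11]
step 2: w=[0.0909, 0.0909, 0.0909, 0.0909, 0.0909, 0.0909, 0.0909, 0.0909, 0.0909, 0.0909, 0.0909, 0.0000, 0.0000]  mean=2.2500  Neff=11.0003  idx=[0, 1, 2, 3, 4, 5, 5, 6, 7, 8, 9, 10, 10]
step 3: w=[0.0769, 0.0769, 0.0769, 0.0769, 0.0769, 0.0769, 0.0769, 0.0769, 0.0769, 0.0769, 0.0769, 0.0769, 0.0769]  mean=2.2500  Neff=13.0000  idx=[0, 1, 2, 3, 4, 5, 6, 7, 8, 9, 10, 11, 12]

N_eff = 13.0000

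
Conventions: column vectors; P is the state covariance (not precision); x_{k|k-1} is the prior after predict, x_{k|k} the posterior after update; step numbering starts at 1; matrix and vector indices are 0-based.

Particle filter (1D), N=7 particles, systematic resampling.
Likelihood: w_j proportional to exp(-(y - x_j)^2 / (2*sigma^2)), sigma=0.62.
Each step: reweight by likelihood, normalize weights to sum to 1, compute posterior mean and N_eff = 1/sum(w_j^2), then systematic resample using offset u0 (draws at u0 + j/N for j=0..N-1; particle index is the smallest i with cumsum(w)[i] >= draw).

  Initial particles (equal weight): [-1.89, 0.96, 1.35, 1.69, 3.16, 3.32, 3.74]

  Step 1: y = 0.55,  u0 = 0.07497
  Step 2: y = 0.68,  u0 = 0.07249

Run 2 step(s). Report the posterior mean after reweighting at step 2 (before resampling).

step 1: w=[0.0003, 0.5645, 0.3055, 0.1296, 0.0001, 0.0000, 0.0000]  mean=1.1732  Neff=2.3323  idx=[1, 1, 1, 1, 2, 2, 3]
step 2: w=[0.1809, 0.1809, 0.1809, 0.1809, 0.1117, 0.1117, 0.0531]  mean=1.0859  Neff=6.3041  idx=[0, 1, 1, 2, 3, 4, 5]

post_mean = 1.0859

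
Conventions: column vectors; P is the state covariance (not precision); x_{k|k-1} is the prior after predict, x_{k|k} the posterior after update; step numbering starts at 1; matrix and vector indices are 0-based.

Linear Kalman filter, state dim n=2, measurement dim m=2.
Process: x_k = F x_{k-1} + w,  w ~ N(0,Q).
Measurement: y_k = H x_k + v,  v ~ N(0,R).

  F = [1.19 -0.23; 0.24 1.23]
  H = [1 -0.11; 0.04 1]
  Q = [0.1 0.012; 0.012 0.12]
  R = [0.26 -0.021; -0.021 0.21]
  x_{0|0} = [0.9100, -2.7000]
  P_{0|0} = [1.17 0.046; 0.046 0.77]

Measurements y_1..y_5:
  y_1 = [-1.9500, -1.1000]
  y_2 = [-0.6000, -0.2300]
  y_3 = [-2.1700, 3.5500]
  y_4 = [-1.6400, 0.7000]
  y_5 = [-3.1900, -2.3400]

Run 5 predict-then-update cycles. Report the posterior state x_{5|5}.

step 1: x^-=[1.7039, -3.1026]  P^-=[1.7724 0.1931; 0.1931 1.3795]  S=[2.0066 0.0904; 0.0904 1.6078]  K=[0.8675 0.1154; -0.0183 0.8638]  nu=[-3.9952, 1.9344]  x^+=[-1.5386, -1.3584]  P^+=[0.2228 -0.0029; -0.0029 0.1819]
step 2: x^-=[-1.5185, -2.0401]  P^-=[0.4267 0.0201; 0.0201 0.4063]  S=[0.6872 -0.0286; -0.0286 0.6186]  K=[0.6214 0.0888; -0.0084 0.6577]  nu=[0.6941, 1.8708]  x^+=[-0.9210, -0.8154]  P^+=[0.1596 -0.0008; -0.0008 0.1383]
step 3: x^-=[-0.9085, -1.2240]  P^-=[0.3338 0.0174; 0.0174 0.3380]  S=[0.5941 -0.0276; -0.0276 0.5499]  K=[0.5626 0.0840; -0.0048 0.6157]  nu=[-1.3962, 4.8103]  x^+=[-1.2897, 1.7443]  P^+=[0.1445 0.0000; 0.0000 0.1294]
step 4: x^-=[-1.9360, 1.8360]  P^-=[0.3115 0.0167; 0.0167 0.3241]  S=[0.5717 -0.0275; -0.0275 0.5359]  K=[0.5455 0.0825; -0.0039 0.6058]  nu=[0.4979, -1.0585]  x^+=[-1.7517, 1.1928]  P^+=[0.1401 0.0003; 0.0003 0.1273]
step 5: x^-=[-2.3588, 1.0467]  P^-=[0.3050 0.0164; 0.0164 0.3208]  S=[0.5653 -0.0278; -0.0278 0.5326]  K=[0.5404 0.0819; -0.0038 0.6034]  nu=[-0.7161, -3.2924]  x^+=[-3.0153, -0.9371]  P^+=[0.1388 0.0003; 0.0003 0.1268]

x_post = [-3.0153, -0.9371]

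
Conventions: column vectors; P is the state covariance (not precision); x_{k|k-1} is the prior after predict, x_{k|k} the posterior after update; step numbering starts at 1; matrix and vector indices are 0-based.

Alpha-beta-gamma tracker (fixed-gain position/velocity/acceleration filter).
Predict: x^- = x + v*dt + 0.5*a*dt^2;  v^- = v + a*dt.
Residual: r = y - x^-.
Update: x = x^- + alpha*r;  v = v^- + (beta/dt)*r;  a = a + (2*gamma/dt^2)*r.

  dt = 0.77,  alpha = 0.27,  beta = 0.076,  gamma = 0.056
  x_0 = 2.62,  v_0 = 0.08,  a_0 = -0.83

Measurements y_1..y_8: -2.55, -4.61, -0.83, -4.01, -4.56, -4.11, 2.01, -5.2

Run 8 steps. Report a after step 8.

a_post = 5.9389

step 1: x_pred=2.4355  r=-4.9855  x^+=1.0894  v^+=-1.0512  a^+=-1.7718
step 2: x_pred=-0.2452  r=-4.3648  x^+=-1.4237  v^+=-2.8463  a^+=-2.5963
step 3: x_pred=-4.3850  r=3.5550  x^+=-3.4251  v^+=-4.4945  a^+=-1.9248
step 4: x_pred=-7.4565  r=3.4465  x^+=-6.5260  v^+=-5.6364  a^+=-1.2737
step 5: x_pred=-11.2436  r=6.6836  x^+=-9.4390  v^+=-5.9575  a^+=-0.0112
step 6: x_pred=-14.0296  r=9.9196  x^+=-11.3513  v^+=-4.9870  a^+=1.8627
step 7: x_pred=-14.6391  r=16.6491  x^+=-10.1438  v^+=-1.9094  a^+=5.0077
step 8: x_pred=-10.1296  r=4.9296  x^+=-8.7986  v^+=2.4331  a^+=5.9389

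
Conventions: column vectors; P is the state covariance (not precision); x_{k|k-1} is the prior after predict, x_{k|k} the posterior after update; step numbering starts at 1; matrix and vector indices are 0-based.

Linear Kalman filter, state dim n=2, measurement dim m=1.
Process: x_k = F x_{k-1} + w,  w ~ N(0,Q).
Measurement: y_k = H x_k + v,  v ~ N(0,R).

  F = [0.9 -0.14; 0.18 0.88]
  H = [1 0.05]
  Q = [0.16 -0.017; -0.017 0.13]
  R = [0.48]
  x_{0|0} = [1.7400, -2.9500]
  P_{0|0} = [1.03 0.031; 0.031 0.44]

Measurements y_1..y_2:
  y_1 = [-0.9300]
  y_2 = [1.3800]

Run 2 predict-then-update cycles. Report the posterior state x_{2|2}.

step 1: x^-=[1.9790, -2.2828]  P^-=[0.9951 0.1194; 0.1194 0.5139]  S=[1.4883]  K=[0.6726; 0.0975]  nu=[-2.7949]  x^+=[0.0991, -2.5553]  P^+=[0.3218 0.0218; 0.0218 0.4998]
step 2: x^-=[0.4470, -2.2308]  P^-=[0.4249 -0.0097; -0.0097 0.5344]  S=[0.9053]  K=[0.4688; 0.0188]  nu=[1.0446]  x^+=[0.9367, -2.2112]  P^+=[0.2259 -0.0177; -0.0177 0.5340]

x_post = [0.9367, -2.2112]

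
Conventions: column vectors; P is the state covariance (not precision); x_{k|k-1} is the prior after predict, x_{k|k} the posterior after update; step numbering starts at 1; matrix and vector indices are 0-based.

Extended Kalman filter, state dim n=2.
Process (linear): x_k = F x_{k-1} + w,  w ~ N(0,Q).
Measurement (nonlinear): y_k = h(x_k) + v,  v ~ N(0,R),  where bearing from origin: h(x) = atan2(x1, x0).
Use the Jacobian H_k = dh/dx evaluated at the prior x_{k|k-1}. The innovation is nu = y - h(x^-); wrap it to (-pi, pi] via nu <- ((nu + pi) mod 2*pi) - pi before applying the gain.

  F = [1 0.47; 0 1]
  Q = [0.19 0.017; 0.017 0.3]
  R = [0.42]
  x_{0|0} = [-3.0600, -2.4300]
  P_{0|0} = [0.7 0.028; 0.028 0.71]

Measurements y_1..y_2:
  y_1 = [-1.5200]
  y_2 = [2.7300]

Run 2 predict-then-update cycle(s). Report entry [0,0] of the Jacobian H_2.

step 1: x^-=[-4.2021, -2.4300]  P^-=[1.0732 0.3787; 0.3787 1.0100]  H_jac=[0.1031 -0.1783]  S=[0.4496]  K=[0.0959; -0.3138]  nu=[1.0973]  x^+=[-4.0968, -2.7743]  P^+=[1.0690 0.3922; 0.3922 0.9657]
step 2: x^-=[-5.4007, -2.7743]  P^-=[1.8411 0.8631; 0.8631 1.2657]  H_jac=[0.0753 -0.1465]  S=[0.4386]  K=[0.0276; -0.2747]  nu=[-0.8861]  x^+=[-5.4252, -2.5309]  P^+=[1.8407 0.8665; 0.8665 1.2326]

H_jac[0,0] = 0.0753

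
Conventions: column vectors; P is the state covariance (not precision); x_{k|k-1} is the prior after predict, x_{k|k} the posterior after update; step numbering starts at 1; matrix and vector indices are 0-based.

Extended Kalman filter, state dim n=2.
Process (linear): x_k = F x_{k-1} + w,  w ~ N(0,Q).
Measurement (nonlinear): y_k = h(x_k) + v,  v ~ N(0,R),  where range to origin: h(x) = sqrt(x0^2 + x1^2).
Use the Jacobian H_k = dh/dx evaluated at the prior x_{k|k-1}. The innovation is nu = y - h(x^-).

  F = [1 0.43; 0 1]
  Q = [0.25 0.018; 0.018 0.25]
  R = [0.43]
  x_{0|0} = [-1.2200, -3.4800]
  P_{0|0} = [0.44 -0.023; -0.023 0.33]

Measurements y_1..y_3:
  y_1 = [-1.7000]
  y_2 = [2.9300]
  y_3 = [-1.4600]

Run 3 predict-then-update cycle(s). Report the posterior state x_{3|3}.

step 1: x^-=[-2.7164, -3.4800]  P^-=[0.7312 0.1369; 0.1369 0.5800]  H_jac=[-0.6153 -0.7883]  S=[1.2001]  K=[-0.4649; -0.4512]  nu=[-6.1147]  x^+=[0.1260, -0.7212]  P^+=[0.4719 -0.1148; -0.1148 0.3357]
step 2: x^-=[-0.1841, -0.7212]  P^-=[0.6853 0.0476; 0.0476 0.5857]  H_jac=[-0.2473 -0.9689]  S=[1.0446]  K=[-0.2064; -0.5545]  nu=[2.1857]  x^+=[-0.6351, -1.9333]  P^+=[0.6408 -0.0720; -0.0720 0.2645]
step 3: x^-=[-1.4664, -1.9333]  P^-=[0.8778 0.0597; 0.0597 0.5145]  H_jac=[-0.6043 -0.7967]  S=[1.1347]  K=[-0.5095; -0.3931]  nu=[-3.8865]  x^+=[0.5136, -0.4056]  P^+=[0.5833 -0.1675; -0.1675 0.3392]

x_post = [0.5136, -0.4056]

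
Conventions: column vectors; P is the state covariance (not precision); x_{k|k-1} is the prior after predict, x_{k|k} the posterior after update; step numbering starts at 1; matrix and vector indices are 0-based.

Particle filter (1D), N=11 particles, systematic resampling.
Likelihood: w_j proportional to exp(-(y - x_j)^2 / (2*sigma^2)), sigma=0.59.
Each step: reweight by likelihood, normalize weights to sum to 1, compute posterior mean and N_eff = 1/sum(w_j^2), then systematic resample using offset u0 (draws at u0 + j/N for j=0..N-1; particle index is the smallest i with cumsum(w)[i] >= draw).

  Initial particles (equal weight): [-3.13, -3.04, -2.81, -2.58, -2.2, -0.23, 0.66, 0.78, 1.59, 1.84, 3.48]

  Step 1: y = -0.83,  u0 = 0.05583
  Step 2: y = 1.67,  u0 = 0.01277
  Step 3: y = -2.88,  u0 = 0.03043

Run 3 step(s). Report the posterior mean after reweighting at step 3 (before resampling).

post_mean = -0.2285

step 1: w=[0.0007, 0.0012, 0.0048, 0.0165, 0.0904, 0.7986, 0.0552, 0.0324, 0.0003, 0.0000, 0.0000]  mean=-0.3820  Neff=1.5378  idx=[4, 5, 5, 5, 5, 5, 5, 5, 5, 5, 6]
step 2: w=[0.0000, 0.0199, 0.0199, 0.0199, 0.0199, 0.0199, 0.0199, 0.0199, 0.0199, 0.0199, 0.8210]  mean=0.5006  Neff=1.4760  idx=[1, 6, 10, 10, 10, 10, 10, 10, 10, 10, 10]
step 3: w=[0.4992, 0.4992, 0.0002, 0.0002, 0.0002, 0.0002, 0.0002, 0.0002, 0.0002, 0.0002, 0.0002]  mean=-0.2285  Neff=2.0066  idx=[0, 0, 0, 0, 0, 0, 1, 1, 1, 1, 1]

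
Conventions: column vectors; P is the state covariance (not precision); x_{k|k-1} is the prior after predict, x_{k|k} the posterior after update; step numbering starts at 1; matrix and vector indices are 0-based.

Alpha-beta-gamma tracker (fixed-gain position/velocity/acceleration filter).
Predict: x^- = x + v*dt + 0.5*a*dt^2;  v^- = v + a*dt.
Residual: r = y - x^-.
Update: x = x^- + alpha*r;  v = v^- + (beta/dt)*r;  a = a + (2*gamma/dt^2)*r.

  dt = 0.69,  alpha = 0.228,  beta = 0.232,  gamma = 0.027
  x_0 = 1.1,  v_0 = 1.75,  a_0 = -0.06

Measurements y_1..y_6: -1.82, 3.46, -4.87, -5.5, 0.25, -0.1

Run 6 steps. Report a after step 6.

step 1: x_pred=2.2932  r=-4.1132  x^+=1.3554  v^+=0.3256  a^+=-0.5265
step 2: x_pred=1.4547  r=2.0053  x^+=1.9119  v^+=0.6365  a^+=-0.2991
step 3: x_pred=2.2799  r=-7.1499  x^+=0.6498  v^+=-1.9739  a^+=-1.1100
step 4: x_pred=-0.9765  r=-4.5235  x^+=-2.0078  v^+=-4.2608  a^+=-1.6231
step 5: x_pred=-5.3341  r=5.5841  x^+=-4.0610  v^+=-3.5031  a^+=-0.9898
step 6: x_pred=-6.7137  r=6.6137  x^+=-5.2058  v^+=-1.9623  a^+=-0.2396

a_post = -0.2396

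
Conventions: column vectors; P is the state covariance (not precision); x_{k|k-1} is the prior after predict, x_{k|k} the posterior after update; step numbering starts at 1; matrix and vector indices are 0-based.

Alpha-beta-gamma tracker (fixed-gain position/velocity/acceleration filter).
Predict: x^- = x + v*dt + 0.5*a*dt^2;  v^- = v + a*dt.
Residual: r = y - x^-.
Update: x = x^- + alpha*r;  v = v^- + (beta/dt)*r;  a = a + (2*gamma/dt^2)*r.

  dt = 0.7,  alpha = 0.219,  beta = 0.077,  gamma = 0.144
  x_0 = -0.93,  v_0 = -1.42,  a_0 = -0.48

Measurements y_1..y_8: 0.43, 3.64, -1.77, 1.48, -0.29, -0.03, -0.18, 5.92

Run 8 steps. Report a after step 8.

a_post = -10.2189

step 1: x_pred=-2.0416  r=2.4716  x^+=-1.5003  v^+=-1.4841  a^+=0.9727
step 2: x_pred=-2.3009  r=5.9409  x^+=-0.9998  v^+=-0.1497  a^+=4.4645
step 3: x_pred=-0.0109  r=-1.7591  x^+=-0.3961  v^+=2.7819  a^+=3.4305
step 4: x_pred=2.3917  r=-0.9117  x^+=2.1920  v^+=5.0830  a^+=2.8947
step 5: x_pred=6.4593  r=-6.7493  x^+=4.9812  v^+=6.3668  a^+=-1.0723
step 6: x_pred=9.1753  r=-9.2053  x^+=7.1593  v^+=4.6037  a^+=-6.4827
step 7: x_pred=8.7936  r=-8.9736  x^+=6.8284  v^+=-0.9213  a^+=-11.7570
step 8: x_pred=3.3030  r=2.6170  x^+=3.8761  v^+=-8.8634  a^+=-10.2189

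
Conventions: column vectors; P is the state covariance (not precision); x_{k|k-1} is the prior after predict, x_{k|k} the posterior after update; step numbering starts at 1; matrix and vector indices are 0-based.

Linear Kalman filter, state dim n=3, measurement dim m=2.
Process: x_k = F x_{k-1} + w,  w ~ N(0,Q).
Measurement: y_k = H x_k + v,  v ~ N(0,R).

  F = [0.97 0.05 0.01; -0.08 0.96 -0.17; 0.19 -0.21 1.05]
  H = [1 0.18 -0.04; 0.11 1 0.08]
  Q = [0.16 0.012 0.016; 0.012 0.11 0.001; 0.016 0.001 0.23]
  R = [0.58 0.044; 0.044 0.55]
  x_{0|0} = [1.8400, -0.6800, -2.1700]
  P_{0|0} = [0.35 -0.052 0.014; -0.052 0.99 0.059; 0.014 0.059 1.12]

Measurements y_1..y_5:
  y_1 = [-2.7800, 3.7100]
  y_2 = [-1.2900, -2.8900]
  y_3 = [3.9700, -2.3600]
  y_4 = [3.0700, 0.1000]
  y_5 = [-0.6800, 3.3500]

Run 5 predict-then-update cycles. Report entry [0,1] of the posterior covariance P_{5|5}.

step 1: x^-=[1.7291, -0.4311, -1.7861]  P^-=[0.4872 -0.0200 0.1092; -0.0200 1.0461 -0.3542; 0.1092 -0.3542 1.5048]  S=[1.0926 0.2780; 0.2780 1.5525]  K=[0.4523 -0.0537; 0.0006 0.6541; 0.0240 -0.1472]  nu=[-4.5029, 4.0938]  x^+=[-0.5273, 2.2439, -2.4966]  P^+=[0.2727 -0.0480 0.1040; -0.0480 0.3818 -0.2091; 0.1040 -0.2091 1.4725]
step 2: x^-=[-0.4243, 2.6207, -3.1928]  P^-=[0.4149 -0.0553 0.1826; -0.0553 0.5846 -0.5829; 0.1826 -0.5829 2.0177]  S=[0.9909 0.1608; 0.1608 1.0503]  K=[0.4107 -0.0581; -0.0084 0.5077; 0.0604 -0.3914]  nu=[-1.4652, -5.2086]  x^+=[-0.7232, -0.0113, -1.2427]  P^+=[0.2519 -0.0544 0.1605; -0.0544 0.3152 -0.3791; 0.1605 -0.3791 1.8608]
step 3: x^-=[-0.7145, 0.2583, -1.4399]  P^-=[0.3954 -0.0731 0.2339; -0.0731 0.5923 -0.8237; 0.2339 -0.8237 2.5401]  S=[0.9655 0.1502; 0.1502 1.0196]  K=[0.3970 -0.0692; -0.0105 0.5100; 0.0760 -0.5945]  nu=[4.5804, -2.4245]  x^+=[1.2715, -1.0262, 0.3495]  P^+=[0.2466 -0.0636 0.1991; -0.0636 0.3287 -0.5206; 0.1991 -0.5206 2.1876]
step 4: x^-=[1.1855, -1.1462, 0.8240]  P^-=[0.3903 -0.0876 0.2703; -0.0876 0.6628 -1.0386; 0.2703 -1.0386 2.9794]  S=[0.9583 0.1543; 0.1543 1.0559]  K=[0.3923 -0.0792; -0.0108 0.5415; 0.0820 -0.7418]  nu=[2.1238, 1.0499]  x^+=[1.9354, -0.6007, 0.2194]  P^+=[0.2458 -0.0712 0.2233; -0.0712 0.3549 -0.6218; 0.2233 -0.6218 2.4107]
step 5: x^-=[1.8495, -0.7688, 0.7243]  P^-=[0.3892 -0.0978 0.2932; -0.0978 0.7283 -1.1937; 0.2932 -1.1937 3.2813]  S=[0.9565 0.1604; 0.1604 1.0966]  K=[0.3906 -0.0859; -0.0107 0.5688; 0.0842 -0.8320]  nu=[-2.3622, 3.8574]  x^+=[0.5955, 1.4504, -2.6841]  P^+=[0.2459 -0.0760 0.2367; -0.0760 0.3754 -0.6830; 0.2367 -0.6830 2.5378]

P_post[0,1] = -0.0760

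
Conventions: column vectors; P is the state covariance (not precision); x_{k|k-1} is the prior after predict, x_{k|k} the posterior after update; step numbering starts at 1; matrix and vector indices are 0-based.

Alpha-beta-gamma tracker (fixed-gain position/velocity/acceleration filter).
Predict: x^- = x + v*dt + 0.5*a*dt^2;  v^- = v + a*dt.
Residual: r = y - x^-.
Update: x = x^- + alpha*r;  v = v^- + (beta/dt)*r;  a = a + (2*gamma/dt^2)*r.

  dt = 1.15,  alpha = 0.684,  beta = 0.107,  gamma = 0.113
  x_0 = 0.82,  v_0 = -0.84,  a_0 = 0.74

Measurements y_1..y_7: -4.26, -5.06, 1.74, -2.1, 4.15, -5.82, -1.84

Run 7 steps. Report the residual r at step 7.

step 1: x_pred=0.3433  r=-4.6033  x^+=-2.8053  v^+=-0.4173  a^+=-0.0467
step 2: x_pred=-3.3161  r=-1.7439  x^+=-4.5089  v^+=-0.6332  a^+=-0.3447
step 3: x_pred=-5.4650  r=7.2050  x^+=-0.5368  v^+=-0.3592  a^+=0.8866
step 4: x_pred=-0.3636  r=-1.7364  x^+=-1.5513  v^+=0.4988  a^+=0.5899
step 5: x_pred=-0.5876  r=4.7376  x^+=2.6529  v^+=1.6180  a^+=1.3995
step 6: x_pred=5.4390  r=-11.2590  x^+=-2.2622  v^+=2.1798  a^+=-0.5246
step 7: x_pred=-0.1023  r=-1.7377  x^+=-1.2909  v^+=1.4149  a^+=-0.8215

resid = -1.7377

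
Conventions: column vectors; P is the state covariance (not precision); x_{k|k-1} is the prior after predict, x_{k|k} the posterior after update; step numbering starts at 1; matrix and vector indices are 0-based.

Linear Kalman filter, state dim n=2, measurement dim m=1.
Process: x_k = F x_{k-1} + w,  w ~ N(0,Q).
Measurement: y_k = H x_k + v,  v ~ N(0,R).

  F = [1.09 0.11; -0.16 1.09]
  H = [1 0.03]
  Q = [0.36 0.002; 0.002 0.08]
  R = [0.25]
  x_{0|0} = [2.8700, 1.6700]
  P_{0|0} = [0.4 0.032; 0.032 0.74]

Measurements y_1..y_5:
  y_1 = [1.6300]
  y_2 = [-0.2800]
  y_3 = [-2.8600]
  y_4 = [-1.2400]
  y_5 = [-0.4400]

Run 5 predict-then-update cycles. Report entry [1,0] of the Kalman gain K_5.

step 1: x^-=[3.3120, 1.3611]  P^-=[0.8519 0.0584; 0.0584 0.9583]  S=[1.1062]  K=[0.7716; 0.0788]  nu=[-1.7228]  x^+=[1.9826, 1.2253]  P^+=[0.1932 -0.0088; -0.0088 0.9514]
step 2: x^-=[2.2958, 1.0184]  P^-=[0.5989 0.0720; 0.0720 1.2184]  S=[0.8543]  K=[0.7036; 0.1271]  nu=[-2.6064]  x^+=[0.4621, 0.6871]  P^+=[0.1760 -0.0044; -0.0044 1.2046]
step 3: x^-=[0.5793, 0.6750]  P^-=[0.5827 0.1106; 0.1106 1.5172]  S=[0.8407]  K=[0.6970; 0.1857]  nu=[-3.4595]  x^+=[-1.8322, 0.0325]  P^+=[0.1742 0.0018; 0.0018 1.4882]
step 4: x^-=[-1.9935, 0.3286]  P^-=[0.5854 0.1521; 0.1521 1.8520]  S=[0.8462]  K=[0.6972; 0.2455]  nu=[0.7436]  x^+=[-1.4750, 0.5111]  P^+=[0.1741 0.0073; 0.0073 1.8010]
step 5: x^-=[-1.5516, 0.7931]  P^-=[0.5904 0.1962; 0.1962 2.2216]  S=[0.8541]  K=[0.6981; 0.3077]  nu=[1.0878]  x^+=[-0.7922, 1.1278]  P^+=[0.1741 0.0127; 0.0127 2.1408]

K[1,0] = 0.3077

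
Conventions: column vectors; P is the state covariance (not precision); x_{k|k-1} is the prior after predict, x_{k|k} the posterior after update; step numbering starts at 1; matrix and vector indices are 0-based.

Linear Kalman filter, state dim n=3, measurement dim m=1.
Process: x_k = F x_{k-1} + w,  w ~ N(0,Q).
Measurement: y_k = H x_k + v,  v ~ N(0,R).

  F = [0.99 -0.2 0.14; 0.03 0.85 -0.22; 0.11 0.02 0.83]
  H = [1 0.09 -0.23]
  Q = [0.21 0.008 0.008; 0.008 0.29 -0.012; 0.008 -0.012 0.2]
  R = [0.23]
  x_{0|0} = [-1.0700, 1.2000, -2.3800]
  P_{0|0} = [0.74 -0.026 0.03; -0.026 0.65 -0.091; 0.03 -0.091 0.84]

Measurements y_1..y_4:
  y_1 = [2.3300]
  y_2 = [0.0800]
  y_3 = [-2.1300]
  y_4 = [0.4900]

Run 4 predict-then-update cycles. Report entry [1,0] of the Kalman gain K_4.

step 1: x^-=[-1.6325, 1.5115, -2.0691]  P^-=[1.0014 -0.1494 0.2236; -0.1494 0.8333 -0.2181; 0.2236 -0.2181 0.7902]  S=[1.1593]  K=[0.8079; -0.0209; 0.0192]  nu=[3.3506]  x^+=[1.0744, 1.4416, -2.0048]  P^+=[0.2448 -0.1298 0.2057; -0.1298 0.8328 -0.2177; 0.2057 -0.2177 0.7898]
step 2: x^-=[0.4947, 1.6986, -1.5170]  P^-=[0.6193 -0.3385 0.3311; -0.3385 1.0022 -0.3059; 0.3311 -0.3059 0.7771]  S=[0.6980]  K=[0.7345; -0.2549; 0.1788]  nu=[-0.9164]  x^+=[-0.1785, 1.9322, -1.6808]  P^+=[0.2427 -0.2078 0.2394; -0.2078 0.9568 -0.2741; 0.2394 -0.2741 0.7548]
step 3: x^-=[-0.7985, 2.0068, -1.3761]  P^-=[0.6649 -0.4401 0.3639; -0.4401 1.1068 -0.3443; 0.3639 -0.3443 0.7570]  S=[0.7116]  K=[0.7612; -0.3672; 0.2232]  nu=[-1.8286]  x^+=[-2.1904, 2.6784, -1.7842]  P^+=[0.2527 -0.2412 0.2430; -0.2412 1.0109 -0.2860; 0.2430 -0.2860 0.7216]
step 4: x^-=[-2.9539, 2.6034, -1.6683]  P^-=[0.6911 -0.4786 0.3660; -0.4786 1.1470 -0.3488; 0.3660 -0.3488 0.7344]  S=[0.7292]  K=[0.7733; -0.4048; 0.2272]  nu=[2.8259]  x^+=[-0.7687, 1.4595, -1.0262]  P^+=[0.2551 -0.2504 0.2379; -0.2504 1.0275 -0.2817; 0.2379 -0.2817 0.6967]

K[1,0] = -0.4048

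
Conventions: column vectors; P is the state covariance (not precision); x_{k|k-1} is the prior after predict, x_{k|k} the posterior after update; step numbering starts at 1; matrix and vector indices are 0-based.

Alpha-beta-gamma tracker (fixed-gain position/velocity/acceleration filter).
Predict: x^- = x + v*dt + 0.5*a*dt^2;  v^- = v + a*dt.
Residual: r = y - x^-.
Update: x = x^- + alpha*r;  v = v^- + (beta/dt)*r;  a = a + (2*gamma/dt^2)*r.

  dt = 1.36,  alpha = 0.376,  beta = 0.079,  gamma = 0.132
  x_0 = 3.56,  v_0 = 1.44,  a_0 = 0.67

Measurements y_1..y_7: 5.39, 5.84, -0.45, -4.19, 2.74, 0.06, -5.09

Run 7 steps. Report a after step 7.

a_post = 0.5022

step 1: x_pred=6.1380  r=-0.7480  x^+=5.8568  v^+=2.3077  a^+=0.5632
step 2: x_pred=9.5162  r=-3.6762  x^+=8.1339  v^+=2.8602  a^+=0.0385
step 3: x_pred=12.0594  r=-12.5094  x^+=7.3559  v^+=2.1859  a^+=-1.7470
step 4: x_pred=8.7131  r=-12.9031  x^+=3.8616  v^+=-0.9395  a^+=-3.5887
step 5: x_pred=-0.7350  r=3.4750  x^+=0.5716  v^+=-5.6183  a^+=-3.0927
step 6: x_pred=-9.9294  r=9.9894  x^+=-6.1734  v^+=-9.2441  a^+=-1.6669
step 7: x_pred=-20.2869  r=15.1969  x^+=-14.5729  v^+=-10.6283  a^+=0.5022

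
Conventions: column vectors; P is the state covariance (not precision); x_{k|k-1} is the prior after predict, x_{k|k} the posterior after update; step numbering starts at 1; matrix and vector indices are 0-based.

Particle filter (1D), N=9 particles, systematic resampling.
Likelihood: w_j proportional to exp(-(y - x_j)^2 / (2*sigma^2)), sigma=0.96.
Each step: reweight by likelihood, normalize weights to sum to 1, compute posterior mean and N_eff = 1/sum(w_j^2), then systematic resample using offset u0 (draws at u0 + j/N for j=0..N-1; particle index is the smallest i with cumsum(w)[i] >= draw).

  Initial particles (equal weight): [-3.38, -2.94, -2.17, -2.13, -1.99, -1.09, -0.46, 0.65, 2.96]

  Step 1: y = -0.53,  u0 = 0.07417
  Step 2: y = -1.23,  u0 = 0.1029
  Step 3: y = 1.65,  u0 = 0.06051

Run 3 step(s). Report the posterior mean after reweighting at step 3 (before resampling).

post_mean = 0.2633

step 1: w=[0.0039, 0.0135, 0.0735, 0.0788, 0.0994, 0.2667, 0.3153, 0.1485, 0.0004]  mean=-0.9159  Neff=4.6672  idx=[2, 4, 5, 5, 5, 6, 6, 7, 7]
step 2: w=[0.1021, 0.1206, 0.1632, 0.1632, 0.1632, 0.1196, 0.1196, 0.0242, 0.0242]  mean=-1.0738  Neff=7.4261  idx=[1, 1, 2, 3, 3, 4, 5, 6, 8]
step 3: w=[0.0009, 0.0009, 0.0205, 0.0205, 0.0205, 0.0205, 0.1077, 0.1077, 0.7007]  mean=0.2633  Neff=1.9384  idx=[4, 6, 7, 8, 8, 8, 8, 8, 8]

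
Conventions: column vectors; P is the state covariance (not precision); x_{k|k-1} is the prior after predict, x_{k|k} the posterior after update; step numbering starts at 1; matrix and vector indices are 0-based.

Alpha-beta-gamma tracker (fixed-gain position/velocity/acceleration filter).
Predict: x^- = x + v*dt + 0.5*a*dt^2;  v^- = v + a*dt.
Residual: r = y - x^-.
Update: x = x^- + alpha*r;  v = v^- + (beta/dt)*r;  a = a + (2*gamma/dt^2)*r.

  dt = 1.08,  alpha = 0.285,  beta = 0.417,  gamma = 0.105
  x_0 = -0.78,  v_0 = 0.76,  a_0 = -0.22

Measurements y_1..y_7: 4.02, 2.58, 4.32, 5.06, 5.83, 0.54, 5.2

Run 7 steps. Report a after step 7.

a_post = -0.9351

step 1: x_pred=-0.0875  r=4.1075  x^+=1.0831  v^+=2.1084  a^+=0.5195
step 2: x_pred=3.6631  r=-1.0831  x^+=3.3544  v^+=2.2512  a^+=0.3245
step 3: x_pred=5.9750  r=-1.6550  x^+=5.5033  v^+=1.9627  a^+=0.0265
step 4: x_pred=7.6385  r=-2.5785  x^+=6.9036  v^+=0.9957  a^+=-0.4377
step 5: x_pred=7.7238  r=-1.8938  x^+=7.1840  v^+=-0.2082  a^+=-0.7787
step 6: x_pred=6.5051  r=-5.9651  x^+=4.8051  v^+=-3.3523  a^+=-1.8526
step 7: x_pred=0.1041  r=5.0959  x^+=1.5564  v^+=-3.3856  a^+=-0.9351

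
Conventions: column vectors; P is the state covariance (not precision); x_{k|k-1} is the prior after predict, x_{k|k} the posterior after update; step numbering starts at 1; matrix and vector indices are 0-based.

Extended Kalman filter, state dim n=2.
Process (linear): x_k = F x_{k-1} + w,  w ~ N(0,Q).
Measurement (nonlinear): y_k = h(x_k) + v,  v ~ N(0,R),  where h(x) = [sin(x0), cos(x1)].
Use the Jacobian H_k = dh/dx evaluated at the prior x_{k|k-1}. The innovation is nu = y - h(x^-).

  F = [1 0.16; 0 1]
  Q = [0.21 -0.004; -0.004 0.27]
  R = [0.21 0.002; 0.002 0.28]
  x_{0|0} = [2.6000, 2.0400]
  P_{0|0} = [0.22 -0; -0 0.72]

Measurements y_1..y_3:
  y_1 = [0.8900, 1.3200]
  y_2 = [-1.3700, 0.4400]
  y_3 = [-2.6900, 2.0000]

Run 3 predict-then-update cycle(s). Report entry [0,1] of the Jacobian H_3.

H_jac[0,1] = 0.0000

step 1: x^-=[2.9264, 2.0400]  P^-=[0.4484 0.1112; 0.1112 0.9900]  H_jac=[-0.9769 0.0000; 0.0000 -0.8919]  S=[0.6380 0.0989; 0.0989 1.0676]  K=[-0.6821 -0.0297; -0.0427 -0.8232]  nu=[0.6765, 1.7722]  x^+=[2.4123, 0.5523]  P^+=[0.1467 0.0109; 0.0109 0.2585]
step 2: x^-=[2.5007, 0.5523]  P^-=[0.3668 0.0482; 0.0482 0.5285]  H_jac=[-0.8016 0.0000; 0.0000 -0.5247]  S=[0.4457 0.0223; 0.0223 0.4255]  K=[-0.6584 -0.0250; -0.0543 -0.6489]  nu=[-1.9679, -0.4113]  x^+=[3.8067, 0.9261]  P^+=[0.1726 0.0158; 0.0158 0.3465]
step 3: x^-=[3.9549, 0.9261]  P^-=[0.3965 0.0673; 0.0673 0.6165]  H_jac=[-0.6871 0.0000; 0.0000 -0.7993]  S=[0.3972 0.0389; 0.0389 0.6738]  K=[-0.6819 -0.0404; -0.0449 -0.7286]  nu=[-1.9634, 1.3990]  x^+=[5.2374, -0.0051]  P^+=[0.2085 0.0159; 0.0159 0.2554]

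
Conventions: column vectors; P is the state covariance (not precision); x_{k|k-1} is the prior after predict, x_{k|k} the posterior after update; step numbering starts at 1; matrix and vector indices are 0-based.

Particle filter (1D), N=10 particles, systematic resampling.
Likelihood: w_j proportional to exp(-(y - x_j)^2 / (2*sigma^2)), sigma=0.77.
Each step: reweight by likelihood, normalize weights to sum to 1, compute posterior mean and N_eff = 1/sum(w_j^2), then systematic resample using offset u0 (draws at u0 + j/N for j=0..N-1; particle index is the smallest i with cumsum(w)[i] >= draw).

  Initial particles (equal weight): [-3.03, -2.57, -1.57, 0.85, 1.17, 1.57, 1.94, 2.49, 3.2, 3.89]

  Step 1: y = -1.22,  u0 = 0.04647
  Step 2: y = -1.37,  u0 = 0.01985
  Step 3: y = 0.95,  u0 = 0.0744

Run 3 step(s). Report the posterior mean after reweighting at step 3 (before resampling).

step 1: w=[0.0519, 0.1767, 0.7412, 0.0222, 0.0066, 0.0012, 0.0002, 0.0000, 0.0000, 0.0000]  mean=-1.7463  Neff=1.7127  idx=[0, 1, 2, 2, 2, 2, 2, 2, 2, 2]
step 2: w=[0.0120, 0.0365, 0.1189, 0.1189, 0.1189, 0.1189, 0.1189, 0.1189, 0.1189, 0.1189]  mean=-1.6241  Neff=8.7235  idx=[1, 2, 3, 4, 5, 5, 6, 7, 8, 9]
step 3: w=[0.0007, 0.1110, 0.1110, 0.1110, 0.1110, 0.1110, 0.1110, 0.1110, 0.1110, 0.1110]  mean=-1.5707  Neff=9.0122  idx=[1, 2, 3, 4, 5, 6, 7, 7, 8, 9]

post_mean = -1.5707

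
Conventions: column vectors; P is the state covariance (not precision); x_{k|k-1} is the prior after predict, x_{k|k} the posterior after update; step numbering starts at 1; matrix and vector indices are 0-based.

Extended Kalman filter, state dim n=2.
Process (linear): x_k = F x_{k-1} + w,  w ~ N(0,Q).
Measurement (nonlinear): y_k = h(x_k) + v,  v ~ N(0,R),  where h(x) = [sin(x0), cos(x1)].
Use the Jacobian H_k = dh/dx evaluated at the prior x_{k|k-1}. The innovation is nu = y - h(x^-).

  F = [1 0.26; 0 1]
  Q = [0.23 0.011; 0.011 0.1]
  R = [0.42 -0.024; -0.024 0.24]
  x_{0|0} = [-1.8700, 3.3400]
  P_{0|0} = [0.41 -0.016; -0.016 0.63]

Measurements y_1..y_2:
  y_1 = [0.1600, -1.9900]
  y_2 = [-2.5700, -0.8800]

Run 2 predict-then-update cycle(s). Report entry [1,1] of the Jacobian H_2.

step 1: x^-=[-1.0016, 3.3400]  P^-=[0.6743 0.1588; 0.1588 0.7300]  H_jac=[0.5390 0.0000; 0.0000 0.1971]  S=[0.6159 -0.0071; -0.0071 0.2684]  K=[0.5916 0.1324; 0.1452 0.5400]  nu=[1.0023, -1.0096]  x^+=[-0.5422, 2.9403]  P^+=[0.4551 0.0891; 0.0891 0.6399]
step 2: x^-=[0.2222, 2.9403]  P^-=[0.7747 0.2665; 0.2665 0.7399]  H_jac=[0.9754 0.0000; 0.0000 -0.1999]  S=[1.1571 -0.0760; -0.0760 0.2696]  K=[0.6522 -0.0138; 0.1922 -0.4945]  nu=[-2.7904, 0.0998]  x^+=[-1.5990, 2.3547]  P^+=[0.2812 0.0949; 0.0949 0.6168]

H_jac[1,1] = -0.1999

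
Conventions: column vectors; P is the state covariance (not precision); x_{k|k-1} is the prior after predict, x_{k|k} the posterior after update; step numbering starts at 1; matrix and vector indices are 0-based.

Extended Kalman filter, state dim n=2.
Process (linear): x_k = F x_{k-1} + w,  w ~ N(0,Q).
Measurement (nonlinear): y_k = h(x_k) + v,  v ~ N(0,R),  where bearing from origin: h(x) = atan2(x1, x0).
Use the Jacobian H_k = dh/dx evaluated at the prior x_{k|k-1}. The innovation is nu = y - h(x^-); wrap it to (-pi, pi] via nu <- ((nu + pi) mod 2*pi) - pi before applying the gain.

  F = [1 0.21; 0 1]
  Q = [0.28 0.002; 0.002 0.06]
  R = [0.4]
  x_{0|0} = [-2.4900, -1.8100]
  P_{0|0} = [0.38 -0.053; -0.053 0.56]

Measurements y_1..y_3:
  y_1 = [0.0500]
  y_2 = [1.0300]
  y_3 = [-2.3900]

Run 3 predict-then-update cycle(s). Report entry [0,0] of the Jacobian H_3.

H_jac[0,0] = 0.0959

step 1: x^-=[-2.8701, -1.8100]  P^-=[0.6624 0.0666; 0.0666 0.6200]  H_jac=[0.1572 -0.2493]  S=[0.4497]  K=[0.1947; -0.3204]  nu=[2.6289]  x^+=[-2.3583, -2.6524]  P^+=[0.6454 0.0946; 0.0946 0.5738]
step 2: x^-=[-2.9153, -2.6524]  P^-=[0.9905 0.2172; 0.2172 0.6338]  H_jac=[0.1707 -0.1877]  S=[0.4373]  K=[0.2935; -0.1872]  nu=[-2.8498]  x^+=[-3.7519, -2.1188]  P^+=[0.9528 0.2412; 0.2412 0.6185]
step 3: x^-=[-4.1968, -2.1188]  P^-=[1.3613 0.3731; 0.3731 0.6785]  H_jac=[0.0959 -0.1899]  S=[0.4234]  K=[0.1409; -0.2198]  nu=[0.2841]  x^+=[-4.1568, -2.1812]  P^+=[1.3529 0.3862; 0.3862 0.6580]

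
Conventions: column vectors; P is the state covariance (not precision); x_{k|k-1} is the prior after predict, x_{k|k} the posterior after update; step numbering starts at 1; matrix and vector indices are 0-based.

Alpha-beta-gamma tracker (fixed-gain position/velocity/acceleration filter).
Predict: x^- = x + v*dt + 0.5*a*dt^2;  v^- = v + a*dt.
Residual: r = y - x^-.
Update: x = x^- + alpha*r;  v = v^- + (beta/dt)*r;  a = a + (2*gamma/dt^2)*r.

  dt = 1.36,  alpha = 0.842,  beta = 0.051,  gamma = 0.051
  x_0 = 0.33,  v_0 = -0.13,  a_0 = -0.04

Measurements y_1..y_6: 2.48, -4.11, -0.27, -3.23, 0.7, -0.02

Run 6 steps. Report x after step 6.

step 1: x_pred=0.1162  r=2.3638  x^+=2.1065  v^+=-0.0958  a^+=0.0904
step 2: x_pred=2.0599  r=-6.1699  x^+=-3.1352  v^+=-0.2042  a^+=-0.2499
step 3: x_pred=-3.6440  r=3.3740  x^+=-0.8031  v^+=-0.4176  a^+=-0.0638
step 4: x_pred=-1.4300  r=-1.8000  x^+=-2.9456  v^+=-0.5719  a^+=-0.1631
step 5: x_pred=-3.8742  r=4.5742  x^+=-0.0227  v^+=-0.6221  a^+=0.0892
step 6: x_pred=-0.7864  r=0.7664  x^+=-0.1411  v^+=-0.4721  a^+=0.1314

x_post = -0.1411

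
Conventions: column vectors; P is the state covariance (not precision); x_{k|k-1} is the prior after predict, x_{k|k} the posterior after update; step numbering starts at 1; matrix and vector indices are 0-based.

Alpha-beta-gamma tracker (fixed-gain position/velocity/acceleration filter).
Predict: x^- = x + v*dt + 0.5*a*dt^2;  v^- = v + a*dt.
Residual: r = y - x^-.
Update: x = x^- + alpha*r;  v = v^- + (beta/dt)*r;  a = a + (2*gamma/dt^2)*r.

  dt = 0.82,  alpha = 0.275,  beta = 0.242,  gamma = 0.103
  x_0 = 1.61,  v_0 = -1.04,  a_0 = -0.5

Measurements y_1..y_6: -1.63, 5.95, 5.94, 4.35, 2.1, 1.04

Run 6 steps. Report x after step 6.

step 1: x_pred=0.5891  r=-2.2191  x^+=-0.0212  v^+=-2.1049  a^+=-1.1799
step 2: x_pred=-2.1438  r=8.0938  x^+=0.0820  v^+=-0.6837  a^+=1.2998
step 3: x_pred=-0.0417  r=5.9817  x^+=1.6033  v^+=2.1475  a^+=3.1324
step 4: x_pred=4.4173  r=-0.0673  x^+=4.3988  v^+=4.6962  a^+=3.1118
step 5: x_pred=9.2958  r=-7.1958  x^+=7.3170  v^+=5.1242  a^+=0.9072
step 6: x_pred=11.8238  r=-10.7838  x^+=8.8583  v^+=2.6856  a^+=-2.3966

x_post = 8.8583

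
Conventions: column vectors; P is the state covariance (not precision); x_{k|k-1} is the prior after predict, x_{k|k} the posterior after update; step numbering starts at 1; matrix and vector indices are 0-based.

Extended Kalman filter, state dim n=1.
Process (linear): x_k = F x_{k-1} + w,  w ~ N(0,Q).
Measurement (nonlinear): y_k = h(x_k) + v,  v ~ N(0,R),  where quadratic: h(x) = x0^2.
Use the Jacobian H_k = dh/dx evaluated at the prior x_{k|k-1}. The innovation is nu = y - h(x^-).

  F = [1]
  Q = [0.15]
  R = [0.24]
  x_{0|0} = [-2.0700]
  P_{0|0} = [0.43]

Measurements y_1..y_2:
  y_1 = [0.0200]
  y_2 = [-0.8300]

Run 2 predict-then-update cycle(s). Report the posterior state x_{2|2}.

step 1: x^-=[-2.0700]  P^-=[0.5800]  H_jac=[-4.1400]  S=[10.1810]  K=[-0.2359]  nu=[-4.2649]  x^+=[-1.0641]  P^+=[0.0137]
step 2: x^-=[-1.0641]  P^-=[0.1637]  H_jac=[-2.1282]  S=[0.9813]  K=[-0.3550]  nu=[-1.9623]  x^+=[-0.3676]  P^+=[0.0400]

x_post = [-0.3676]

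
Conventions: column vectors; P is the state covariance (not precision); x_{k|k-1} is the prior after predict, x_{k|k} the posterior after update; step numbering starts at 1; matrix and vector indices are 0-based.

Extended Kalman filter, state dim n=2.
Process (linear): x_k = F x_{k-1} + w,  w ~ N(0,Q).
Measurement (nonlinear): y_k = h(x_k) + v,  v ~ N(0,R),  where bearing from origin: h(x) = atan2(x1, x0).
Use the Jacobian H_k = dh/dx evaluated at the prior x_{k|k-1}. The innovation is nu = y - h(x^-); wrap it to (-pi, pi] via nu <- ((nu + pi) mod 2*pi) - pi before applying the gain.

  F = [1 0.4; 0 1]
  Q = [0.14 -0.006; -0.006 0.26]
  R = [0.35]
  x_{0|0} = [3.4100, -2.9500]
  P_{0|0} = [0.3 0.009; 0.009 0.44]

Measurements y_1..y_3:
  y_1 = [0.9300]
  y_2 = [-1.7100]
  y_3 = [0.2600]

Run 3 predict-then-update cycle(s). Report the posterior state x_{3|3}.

x_post = [1.7143, -2.0275]

step 1: x^-=[2.2300, -2.9500]  P^-=[0.5176 0.1790; 0.1790 0.7000]  H_jac=[0.2157 0.1631]  S=[0.4053]  K=[0.3475; 0.3769]  nu=[1.8535]  x^+=[2.8741, -2.2514]  P^+=[0.4687 0.1259; 0.1259 0.6424]
step 2: x^-=[1.9736, -2.2514]  P^-=[0.8122 0.3769; 0.3769 0.9024]  H_jac=[0.2512 0.2202]  S=[0.4867]  K=[0.5897; 0.6028]  nu=[-0.8589]  x^+=[1.4671, -2.7691]  P^+=[0.6430 0.2039; 0.2039 0.7256]
step 3: x^-=[0.3594, -2.7691]  P^-=[1.0622 0.4881; 0.4881 0.9856]  H_jac=[0.3551 0.0461]  S=[0.5020]  K=[0.7962; 0.4358]  nu=[1.7017]  x^+=[1.7143, -2.0275]  P^+=[0.7439 0.3139; 0.3139 0.8902]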